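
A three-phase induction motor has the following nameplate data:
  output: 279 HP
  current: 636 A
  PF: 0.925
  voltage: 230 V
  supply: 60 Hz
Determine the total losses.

P_in = √3·V·I·cosφ = 1.732×230×636×0.925 = 234355 W
P_out = 279×746 = 208134 W
Losses = P_in − P_out = 234355 − 208134 = 26221 W

26200 W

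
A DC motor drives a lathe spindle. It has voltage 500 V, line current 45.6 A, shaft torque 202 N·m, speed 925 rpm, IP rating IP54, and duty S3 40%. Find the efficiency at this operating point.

85.8 %

ω = 2π × 925/60 = 96.87 rad/s; P_out = τω = 202 × 96.87 = 19568 W
P_in = V·I = 500 × 45.6 = 22800 W
η = P_out / P_in = 19568 / 22800 = 0.858 = 85.8%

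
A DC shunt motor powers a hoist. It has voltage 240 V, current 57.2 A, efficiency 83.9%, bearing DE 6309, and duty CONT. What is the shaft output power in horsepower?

15.4 HP

P_in = V·I = 240 × 57.2 = 13728 W
P_out = η·P_in = 0.839 × 13728 = 11518 W
= 11518/746 = 15.4 HP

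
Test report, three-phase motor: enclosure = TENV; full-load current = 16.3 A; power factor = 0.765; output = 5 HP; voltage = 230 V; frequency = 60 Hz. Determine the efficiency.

P_out = 5 × 746 = 3730 W
P_in = √3·V_L·I_L·cosφ = 1.732 × 230 × 16.3 × 0.765 = 4967 W
η = P_out / P_in = 3730 / 4967 = 0.751 = 75.1%

75.1 %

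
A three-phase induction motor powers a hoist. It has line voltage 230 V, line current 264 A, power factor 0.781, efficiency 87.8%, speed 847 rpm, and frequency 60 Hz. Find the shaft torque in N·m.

P_in = √3·V·I·cosφ = 1.732 × 230 × 264 × 0.781 = 82135 W
P_out = η·P_in = 0.878 × 82135 = 72115 W
n = 847 rpm
ω = 2π×847/60 = 88.7 rad/s
τ = P_out/ω = 72115/88.7 = 813 N·m

813 N·m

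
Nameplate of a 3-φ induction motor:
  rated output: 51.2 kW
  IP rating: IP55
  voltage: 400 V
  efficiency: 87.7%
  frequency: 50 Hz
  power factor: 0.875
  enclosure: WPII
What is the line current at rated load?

96.3 A

P_out = 51.2 kW = 51200 W
P_in = P_out / η = 51200 / 0.877 = 58381 W
I_L = P_in / (√3·V_L·cosφ) = 58381 / (1.732 × 400 × 0.875) = 96.3 A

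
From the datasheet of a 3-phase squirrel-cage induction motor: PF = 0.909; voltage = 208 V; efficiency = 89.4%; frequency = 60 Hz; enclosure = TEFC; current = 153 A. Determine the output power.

P_in = √3·V·I·cosφ = 1.732 × 208 × 153 × 0.909 = 50103 W
P_out = η·P_in = 0.894 × 50103 = 44792 W

44.8 kW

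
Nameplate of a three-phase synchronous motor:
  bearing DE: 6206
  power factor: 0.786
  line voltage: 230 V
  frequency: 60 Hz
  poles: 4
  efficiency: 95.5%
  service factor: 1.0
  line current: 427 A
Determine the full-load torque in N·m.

P_in = √3·V·I·cosφ = 1.732 × 230 × 427 × 0.786 = 133698 W
P_out = η·P_in = 0.955 × 133698 = 127682 W
n = n_s = 120×60/4 = 1800 rpm (synchronous)
ω = 2π×1800/60 = 188.5 rad/s
τ = P_out/ω = 127682/188.5 = 677 N·m

677 N·m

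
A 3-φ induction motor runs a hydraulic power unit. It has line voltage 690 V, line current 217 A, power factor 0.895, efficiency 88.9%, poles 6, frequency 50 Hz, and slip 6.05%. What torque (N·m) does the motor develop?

P_in = √3·V·I·cosφ = 1.732 × 690 × 217 × 0.895 = 232102 W
P_out = η·P_in = 0.889 × 232102 = 206339 W
n_s = 120×50/6 = 1000 rpm; n = 1000×(1−0.0605) = 940 rpm
ω = 2π×940/60 = 98.44 rad/s
τ = P_out/ω = 206339/98.44 = 2100 N·m

2100 N·m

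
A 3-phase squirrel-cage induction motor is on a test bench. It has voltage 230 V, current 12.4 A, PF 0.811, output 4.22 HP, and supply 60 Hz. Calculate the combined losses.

P_in = √3·V·I·cosφ = 1.732×230×12.4×0.811 = 4006 W
P_out = 4.22×746 = 3148 W
Losses = P_in − P_out = 4006 − 3148 = 858 W

858 W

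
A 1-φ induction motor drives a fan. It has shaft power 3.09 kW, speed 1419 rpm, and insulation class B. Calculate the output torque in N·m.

20.8 N·m

ω = 2π × 1419/60 = 148.6 rad/s
τ = P/ω = 3090/148.6 = 20.8 N·m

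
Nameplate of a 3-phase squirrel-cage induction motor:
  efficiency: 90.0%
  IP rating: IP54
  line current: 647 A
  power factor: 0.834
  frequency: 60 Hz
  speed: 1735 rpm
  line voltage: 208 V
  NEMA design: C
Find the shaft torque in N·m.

963 N·m

P_in = √3·V·I·cosφ = 1.732 × 208 × 647 × 0.834 = 194393 W
P_out = η·P_in = 0.9 × 194393 = 174954 W
n = 1735 rpm
ω = 2π×1735/60 = 181.7 rad/s
τ = P_out/ω = 174954/181.7 = 963 N·m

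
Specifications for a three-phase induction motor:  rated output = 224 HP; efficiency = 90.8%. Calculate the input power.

184 kW

P_out = 224 × 746 = 167104 W
P_in = P_out/η = 167104/0.908 = 184035 W = 184 kW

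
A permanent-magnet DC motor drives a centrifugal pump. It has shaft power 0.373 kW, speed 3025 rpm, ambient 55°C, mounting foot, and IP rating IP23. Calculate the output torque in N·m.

1.18 N·m

ω = 2π × 3025/60 = 316.8 rad/s
τ = P/ω = 373/316.8 = 1.18 N·m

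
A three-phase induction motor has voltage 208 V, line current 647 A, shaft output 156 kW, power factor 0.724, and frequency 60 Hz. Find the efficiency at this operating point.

92.4 %

P_out = 156 kW = 156000 W
P_in = √3·V_L·I_L·cosφ = 1.732 × 208 × 647 × 0.724 = 168754 W
η = P_out / P_in = 156000 / 168754 = 0.924 = 92.4%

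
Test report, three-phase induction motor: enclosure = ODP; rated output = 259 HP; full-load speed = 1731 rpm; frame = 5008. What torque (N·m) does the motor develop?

P_out = 259 × 746 = 193214 W
ω = 2π × 1731/60 = 181.3 rad/s
τ = P_out/ω = 193214/181.3 = 1070 N·m

1070 N·m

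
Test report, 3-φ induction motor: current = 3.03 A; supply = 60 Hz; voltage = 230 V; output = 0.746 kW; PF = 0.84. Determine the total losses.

268 W

P_in = √3·V·I·cosφ = 1.732×230×3.03×0.84 = 1014 W
P_out = 746 W
Losses = P_in − P_out = 1014 − 746 = 268 W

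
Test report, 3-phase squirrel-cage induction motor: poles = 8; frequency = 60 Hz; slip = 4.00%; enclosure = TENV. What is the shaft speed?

n_s = 120f/p = 120×60/8 = 900 rpm
n = n_s(1 − s) = 900 × (1 − 0.04) = 864 rpm

864 rpm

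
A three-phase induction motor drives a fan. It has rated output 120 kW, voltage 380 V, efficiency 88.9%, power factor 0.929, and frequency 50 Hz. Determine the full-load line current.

P_out = 120 kW = 120000 W
P_in = P_out / η = 120000 / 0.889 = 134983 W
I_L = P_in / (√3·V_L·cosφ) = 134983 / (1.732 × 380 × 0.929) = 221 A

221 A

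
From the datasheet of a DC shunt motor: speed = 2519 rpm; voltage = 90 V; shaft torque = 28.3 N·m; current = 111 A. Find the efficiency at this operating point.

ω = 2π × 2519/60 = 263.8 rad/s; P_out = τω = 28.3 × 263.8 = 7466 W
P_in = V·I = 90 × 111 = 9990 W
η = P_out / P_in = 7466 / 9990 = 0.747 = 74.7%

74.7 %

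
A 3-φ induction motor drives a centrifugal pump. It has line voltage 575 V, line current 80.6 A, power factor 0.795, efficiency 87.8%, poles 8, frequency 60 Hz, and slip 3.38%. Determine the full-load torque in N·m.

P_in = √3·V·I·cosφ = 1.732 × 575 × 80.6 × 0.795 = 63814 W
P_out = η·P_in = 0.878 × 63814 = 56029 W
n_s = 120×60/8 = 900 rpm; n = 900×(1−0.0338) = 870 rpm
ω = 2π×870/60 = 91.11 rad/s
τ = P_out/ω = 56029/91.11 = 615 N·m

615 N·m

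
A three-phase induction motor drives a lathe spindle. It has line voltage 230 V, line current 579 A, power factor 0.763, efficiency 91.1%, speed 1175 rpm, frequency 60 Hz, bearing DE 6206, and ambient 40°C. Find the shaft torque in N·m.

P_in = √3·V·I·cosφ = 1.732 × 230 × 579 × 0.763 = 175986 W
P_out = η·P_in = 0.911 × 175986 = 160323 W
n = 1175 rpm
ω = 2π×1175/60 = 123 rad/s
τ = P_out/ω = 160323/123 = 1300 N·m

1300 N·m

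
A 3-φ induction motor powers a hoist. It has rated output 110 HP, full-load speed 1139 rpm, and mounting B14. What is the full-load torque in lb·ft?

507 lb·ft

P_out = 110 × 746 = 82060 W
ω = 2π × 1139/60 = 119.3 rad/s
τ = P_out/ω = 82060/119.3 = 687.8 N·m
In lb·ft: 687.8/1.356 = 507 lb·ft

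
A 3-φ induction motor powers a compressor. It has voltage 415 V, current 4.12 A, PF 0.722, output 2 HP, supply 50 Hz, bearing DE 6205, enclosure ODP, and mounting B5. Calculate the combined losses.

P_in = √3·V·I·cosφ = 1.732×415×4.12×0.722 = 2138 W
P_out = 2×746 = 1492 W
Losses = P_in − P_out = 2138 − 1492 = 646 W

646 W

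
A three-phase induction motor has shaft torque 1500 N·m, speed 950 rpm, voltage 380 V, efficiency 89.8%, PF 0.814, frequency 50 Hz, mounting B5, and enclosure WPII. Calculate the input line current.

310 A

ω = 2π×950/60 = 99.48 rad/s; P_out = τω = 1500 × 99.48 = 149220 W
P_in = P_out / η = 149220 / 0.898 = 166169 W
I_L = P_in / (√3·V_L·cosφ) = 166169 / (1.732 × 380 × 0.814) = 310 A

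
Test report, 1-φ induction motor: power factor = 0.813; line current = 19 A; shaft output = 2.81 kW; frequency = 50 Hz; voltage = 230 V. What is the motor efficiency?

79.1 %

P_out = 2.81 kW = 2810 W
P_in = V·I·cosφ = 230 × 19 × 0.813 = 3553 W
η = P_out / P_in = 2810 / 3553 = 0.791 = 79.1%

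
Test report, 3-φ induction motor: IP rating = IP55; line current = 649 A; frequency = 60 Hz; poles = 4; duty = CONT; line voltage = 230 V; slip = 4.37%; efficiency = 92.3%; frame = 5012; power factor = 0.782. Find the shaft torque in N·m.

1040 N·m

P_in = √3·V·I·cosφ = 1.732 × 230 × 649 × 0.782 = 202175 W
P_out = η·P_in = 0.923 × 202175 = 186608 W
n_s = 120×60/4 = 1800 rpm; n = 1800×(1−0.0437) = 1721 rpm
ω = 2π×1721/60 = 180.2 rad/s
τ = P_out/ω = 186608/180.2 = 1040 N·m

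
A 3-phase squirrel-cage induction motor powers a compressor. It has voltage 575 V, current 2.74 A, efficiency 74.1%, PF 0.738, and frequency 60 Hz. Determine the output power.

P_in = √3·V·I·cosφ = 1.732 × 575 × 2.74 × 0.738 = 2014 W
P_out = η·P_in = 0.741 × 2014 = 1492 W

1.49 kW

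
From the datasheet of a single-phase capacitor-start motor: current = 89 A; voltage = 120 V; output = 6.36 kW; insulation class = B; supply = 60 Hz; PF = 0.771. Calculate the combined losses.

P_in = V·I·cosφ = 120×89×0.771 = 8234 W
P_out = 6360 W
Losses = P_in − P_out = 8234 − 6360 = 1874 W

1870 W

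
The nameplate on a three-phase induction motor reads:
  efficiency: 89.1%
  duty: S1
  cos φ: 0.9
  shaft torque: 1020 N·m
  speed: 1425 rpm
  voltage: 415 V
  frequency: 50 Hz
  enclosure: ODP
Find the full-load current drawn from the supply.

264 A

ω = 2π×1425/60 = 149.2 rad/s; P_out = τω = 1020 × 149.2 = 152184 W
P_in = P_out / η = 152184 / 0.891 = 170801 W
I_L = P_in / (√3·V_L·cosφ) = 170801 / (1.732 × 415 × 0.9) = 264 A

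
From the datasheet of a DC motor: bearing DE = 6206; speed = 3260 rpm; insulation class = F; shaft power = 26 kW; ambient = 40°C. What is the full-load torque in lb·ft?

ω = 2π × 3260/60 = 341.4 rad/s
τ = P/ω = 26000/341.4 = 76.16 N·m
In lb·ft: 76.16/1.356 = 56.2 lb·ft

56.2 lb·ft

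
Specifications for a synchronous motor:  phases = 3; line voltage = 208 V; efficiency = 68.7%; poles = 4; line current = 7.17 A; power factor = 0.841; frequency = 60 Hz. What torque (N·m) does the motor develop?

7.92 N·m

P_in = √3·V·I·cosφ = 1.732 × 208 × 7.17 × 0.841 = 2172 W
P_out = η·P_in = 0.687 × 2172 = 1492 W
n = n_s = 120×60/4 = 1800 rpm (synchronous)
ω = 2π×1800/60 = 188.5 rad/s
τ = P_out/ω = 1492/188.5 = 7.92 N·m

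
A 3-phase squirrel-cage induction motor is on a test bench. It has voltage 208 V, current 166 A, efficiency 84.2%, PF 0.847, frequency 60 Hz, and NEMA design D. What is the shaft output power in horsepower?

P_in = √3·V·I·cosφ = 1.732 × 208 × 166 × 0.847 = 50653 W
P_out = η·P_in = 0.842 × 50653 = 42650 W
= 42650/746 = 57.2 HP

57.2 HP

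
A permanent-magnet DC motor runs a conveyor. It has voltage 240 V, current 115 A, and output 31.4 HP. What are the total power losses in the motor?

4180 W

P_in = V·I = 240×115 = 27600 W
P_out = 31.4×746 = 23424 W
Losses = P_in − P_out = 27600 − 23424 = 4176 W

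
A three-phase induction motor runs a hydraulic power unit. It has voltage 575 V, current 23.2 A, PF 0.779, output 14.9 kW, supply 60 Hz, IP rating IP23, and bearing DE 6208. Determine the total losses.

3100 W

P_in = √3·V·I·cosφ = 1.732×575×23.2×0.779 = 17999 W
P_out = 14900 W
Losses = P_in − P_out = 17999 − 14900 = 3099 W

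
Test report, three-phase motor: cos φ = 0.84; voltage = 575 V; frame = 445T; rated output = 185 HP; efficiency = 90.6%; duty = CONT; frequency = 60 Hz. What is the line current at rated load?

182 A

P_out = 185 × 746 = 138010 W
P_in = P_out / η = 138010 / 0.906 = 152329 W
I_L = P_in / (√3·V_L·cosφ) = 152329 / (1.732 × 575 × 0.84) = 182 A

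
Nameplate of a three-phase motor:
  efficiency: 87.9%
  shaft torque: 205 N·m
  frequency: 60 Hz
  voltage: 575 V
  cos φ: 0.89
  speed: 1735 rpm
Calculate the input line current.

47.8 A

ω = 2π×1735/60 = 181.7 rad/s; P_out = τω = 205 × 181.7 = 37249 W
P_in = P_out / η = 37249 / 0.879 = 42377 W
I_L = P_in / (√3·V_L·cosφ) = 42377 / (1.732 × 575 × 0.89) = 47.8 A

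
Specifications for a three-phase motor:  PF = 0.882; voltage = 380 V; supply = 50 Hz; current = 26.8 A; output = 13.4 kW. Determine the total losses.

2.16 kW

P_in = √3·V·I·cosφ = 1.732×380×26.8×0.882 = 15557 W
P_out = 13400 W
Losses = P_in − P_out = 15557 − 13400 = 2157 W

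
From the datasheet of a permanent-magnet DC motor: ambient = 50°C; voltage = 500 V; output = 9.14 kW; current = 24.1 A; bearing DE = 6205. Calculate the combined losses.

P_in = V·I = 500×24.1 = 12050 W
P_out = 9140 W
Losses = P_in − P_out = 12050 − 9140 = 2910 W

2.91 kW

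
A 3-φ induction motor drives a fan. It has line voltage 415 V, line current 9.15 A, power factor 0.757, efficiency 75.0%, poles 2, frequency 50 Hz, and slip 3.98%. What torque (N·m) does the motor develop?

P_in = √3·V·I·cosφ = 1.732 × 415 × 9.15 × 0.757 = 4979 W
P_out = η·P_in = 0.75 × 4979 = 3734 W
n_s = 120×50/2 = 3000 rpm; n = 3000×(1−0.0398) = 2881 rpm
ω = 2π×2881/60 = 301.7 rad/s
τ = P_out/ω = 3734/301.7 = 12.4 N·m

12.4 N·m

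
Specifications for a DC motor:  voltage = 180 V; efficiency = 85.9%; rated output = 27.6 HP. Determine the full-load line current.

P_out = 27.6 × 746 = 20590 W
P_in = P_out / η = 20590 / 0.859 = 23970 W
I = P_in / V = 23970 / 180 = 133 A

133 A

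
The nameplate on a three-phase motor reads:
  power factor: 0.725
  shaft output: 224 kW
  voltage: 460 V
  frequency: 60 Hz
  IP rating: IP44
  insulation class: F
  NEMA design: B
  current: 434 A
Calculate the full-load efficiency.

P_out = 224 kW = 224000 W
P_in = √3·V_L·I_L·cosφ = 1.732 × 460 × 434 × 0.725 = 250688 W
η = P_out / P_in = 224000 / 250688 = 0.894 = 89.4%

89.4 %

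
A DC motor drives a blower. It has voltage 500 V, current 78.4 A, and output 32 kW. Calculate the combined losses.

P_in = V·I = 500×78.4 = 39200 W
P_out = 32000 W
Losses = P_in − P_out = 39200 − 32000 = 7200 W

7200 W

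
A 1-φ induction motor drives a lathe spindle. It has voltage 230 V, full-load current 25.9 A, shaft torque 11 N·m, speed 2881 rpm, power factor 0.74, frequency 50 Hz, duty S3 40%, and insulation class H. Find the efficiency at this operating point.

ω = 2π × 2881/60 = 301.7 rad/s; P_out = τω = 11 × 301.7 = 3319 W
P_in = V·I·cosφ = 230 × 25.9 × 0.74 = 4408 W
η = P_out / P_in = 3319 / 4408 = 0.753 = 75.3%

75.3 %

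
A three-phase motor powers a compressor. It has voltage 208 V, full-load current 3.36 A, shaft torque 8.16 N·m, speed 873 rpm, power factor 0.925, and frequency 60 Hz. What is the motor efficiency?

66.6 %

ω = 2π × 873/60 = 91.42 rad/s; P_out = τω = 8.16 × 91.42 = 746 W
P_in = √3·V_L·I_L·cosφ = 1.732 × 208 × 3.36 × 0.925 = 1120 W
η = P_out / P_in = 746 / 1120 = 0.666 = 66.6%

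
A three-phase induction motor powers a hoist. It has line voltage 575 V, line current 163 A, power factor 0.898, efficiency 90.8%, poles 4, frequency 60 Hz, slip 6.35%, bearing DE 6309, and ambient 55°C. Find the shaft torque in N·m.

P_in = √3·V·I·cosφ = 1.732 × 575 × 163 × 0.898 = 145774 W
P_out = η·P_in = 0.908 × 145774 = 132363 W
n_s = 120×60/4 = 1800 rpm; n = 1800×(1−0.0635) = 1686 rpm
ω = 2π×1686/60 = 176.6 rad/s
τ = P_out/ω = 132363/176.6 = 750 N·m

750 N·m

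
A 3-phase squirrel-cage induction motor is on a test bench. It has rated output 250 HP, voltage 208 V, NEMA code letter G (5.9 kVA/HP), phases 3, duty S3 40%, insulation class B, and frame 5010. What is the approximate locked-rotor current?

S_LR = 5.9 × 250 = 1475 kVA
I_LR = S_LR/(√3·V_L) = 1475000/(1.732×208) = 4090 A

4090 A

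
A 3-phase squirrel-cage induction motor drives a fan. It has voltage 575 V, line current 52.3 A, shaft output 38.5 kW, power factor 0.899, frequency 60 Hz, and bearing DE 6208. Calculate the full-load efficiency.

P_out = 38.5 kW = 38500 W
P_in = √3·V_L·I_L·cosφ = 1.732 × 575 × 52.3 × 0.899 = 46825 W
η = P_out / P_in = 38500 / 46825 = 0.822 = 82.2%

82.2 %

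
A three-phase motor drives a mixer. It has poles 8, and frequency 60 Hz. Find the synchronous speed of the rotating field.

n_s = 120f/p = 120×60/8 = 900 rpm

900 rpm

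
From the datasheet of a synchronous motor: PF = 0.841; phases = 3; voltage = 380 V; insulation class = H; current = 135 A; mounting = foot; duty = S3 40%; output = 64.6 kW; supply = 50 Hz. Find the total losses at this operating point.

10.1 kW

P_in = √3·V·I·cosφ = 1.732×380×135×0.841 = 74724 W
P_out = 64600 W
Losses = P_in − P_out = 74724 − 64600 = 10124 W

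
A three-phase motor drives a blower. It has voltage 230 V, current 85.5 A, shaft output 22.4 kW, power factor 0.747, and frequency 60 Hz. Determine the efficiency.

88.0 %

P_out = 22.4 kW = 22400 W
P_in = √3·V_L·I_L·cosφ = 1.732 × 230 × 85.5 × 0.747 = 25443 W
η = P_out / P_in = 22400 / 25443 = 0.880 = 88.0%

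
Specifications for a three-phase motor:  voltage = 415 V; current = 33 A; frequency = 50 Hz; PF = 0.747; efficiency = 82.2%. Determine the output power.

14.6 kW

P_in = √3·V·I·cosφ = 1.732 × 415 × 33 × 0.747 = 17719 W
P_out = η·P_in = 0.822 × 17719 = 14565 W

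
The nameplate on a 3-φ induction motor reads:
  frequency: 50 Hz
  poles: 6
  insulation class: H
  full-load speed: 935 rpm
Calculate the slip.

6.5 %

n_s = 120f/p = 120×50/6 = 1000 rpm
s = (n_s − n)/n_s = (1000 − 935)/1000 = 0.0650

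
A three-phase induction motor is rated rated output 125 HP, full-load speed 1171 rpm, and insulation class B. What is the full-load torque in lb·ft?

561 lb·ft

P_out = 125 × 746 = 93250 W
ω = 2π × 1171/60 = 122.6 rad/s
τ = P_out/ω = 93250/122.6 = 760.6 N·m
In lb·ft: 760.6/1.356 = 561 lb·ft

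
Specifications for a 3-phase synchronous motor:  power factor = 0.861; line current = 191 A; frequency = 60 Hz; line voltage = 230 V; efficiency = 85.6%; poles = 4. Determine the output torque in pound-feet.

219 lb·ft

P_in = √3·V·I·cosφ = 1.732 × 230 × 191 × 0.861 = 65511 W
P_out = η·P_in = 0.856 × 65511 = 56077 W
n = n_s = 120×60/4 = 1800 rpm (synchronous)
ω = 2π×1800/60 = 188.5 rad/s
τ = P_out/ω = 56077/188.5 = 297.5 N·m
In lb·ft: 297.5/1.356 = 219 lb·ft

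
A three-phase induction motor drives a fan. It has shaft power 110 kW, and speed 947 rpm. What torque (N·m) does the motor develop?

1110 N·m

ω = 2π × 947/60 = 99.17 rad/s
τ = P/ω = 110000/99.17 = 1110 N·m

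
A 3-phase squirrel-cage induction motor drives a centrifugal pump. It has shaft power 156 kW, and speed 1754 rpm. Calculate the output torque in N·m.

849 N·m

ω = 2π × 1754/60 = 183.7 rad/s
τ = P/ω = 156000/183.7 = 849 N·m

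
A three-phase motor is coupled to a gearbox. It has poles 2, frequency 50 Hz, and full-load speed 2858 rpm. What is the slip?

n_s = 120f/p = 120×50/2 = 3000 rpm
s = (n_s − n)/n_s = (3000 − 2858)/3000 = 0.0473

4.7 %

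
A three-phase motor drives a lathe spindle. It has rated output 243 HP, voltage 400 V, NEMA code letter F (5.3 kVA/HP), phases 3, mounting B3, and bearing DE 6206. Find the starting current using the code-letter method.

1860 A

S_LR = 5.3 × 243 = 1287.9 kVA
I_LR = S_LR/(√3·V_L) = 1287900/(1.732×400) = 1860 A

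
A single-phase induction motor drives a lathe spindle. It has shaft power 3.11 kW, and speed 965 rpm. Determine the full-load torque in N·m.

ω = 2π × 965/60 = 101.1 rad/s
τ = P/ω = 3110/101.1 = 30.8 N·m

30.8 N·m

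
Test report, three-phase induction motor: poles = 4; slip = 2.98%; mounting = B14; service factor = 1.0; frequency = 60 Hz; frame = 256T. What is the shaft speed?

n_s = 120f/p = 120×60/4 = 1800 rpm
n = n_s(1 − s) = 1800 × (1 − 0.0298) = 1746 rpm

1746 rpm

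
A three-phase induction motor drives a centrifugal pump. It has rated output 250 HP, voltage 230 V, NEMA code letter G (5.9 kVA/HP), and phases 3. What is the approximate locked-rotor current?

3700 A

S_LR = 5.9 × 250 = 1475 kVA
I_LR = S_LR/(√3·V_L) = 1475000/(1.732×230) = 3700 A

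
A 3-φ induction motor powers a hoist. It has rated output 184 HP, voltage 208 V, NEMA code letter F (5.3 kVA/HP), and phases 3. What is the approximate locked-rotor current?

2710 A

S_LR = 5.3 × 184 = 975.2 kVA
I_LR = S_LR/(√3·V_L) = 975200/(1.732×208) = 2710 A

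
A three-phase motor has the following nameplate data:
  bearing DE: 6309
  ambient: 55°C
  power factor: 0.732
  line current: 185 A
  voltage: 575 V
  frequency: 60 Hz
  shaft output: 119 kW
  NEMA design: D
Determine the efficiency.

P_out = 119 kW = 119000 W
P_in = √3·V_L·I_L·cosφ = 1.732 × 575 × 185 × 0.732 = 134865 W
η = P_out / P_in = 119000 / 134865 = 0.882 = 88.2%

88.2 %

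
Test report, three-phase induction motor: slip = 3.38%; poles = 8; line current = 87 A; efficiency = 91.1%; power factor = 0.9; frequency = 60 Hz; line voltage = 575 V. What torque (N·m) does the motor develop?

780 N·m

P_in = √3·V·I·cosφ = 1.732 × 575 × 87 × 0.9 = 77979 W
P_out = η·P_in = 0.911 × 77979 = 71039 W
n_s = 120×60/8 = 900 rpm; n = 900×(1−0.0338) = 870 rpm
ω = 2π×870/60 = 91.11 rad/s
τ = P_out/ω = 71039/91.11 = 780 N·m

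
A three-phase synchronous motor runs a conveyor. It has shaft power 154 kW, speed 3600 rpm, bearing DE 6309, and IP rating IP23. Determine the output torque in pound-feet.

ω = 2π × 3600/60 = 377 rad/s
τ = P/ω = 154000/377 = 408.5 N·m
In lb·ft: 408.5/1.356 = 301 lb·ft

301 lb·ft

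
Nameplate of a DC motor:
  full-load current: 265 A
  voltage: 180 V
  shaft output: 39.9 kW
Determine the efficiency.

83.6 %

P_out = 39.9 kW = 39900 W
P_in = V·I = 180 × 265 = 47700 W
η = P_out / P_in = 39900 / 47700 = 0.836 = 83.6%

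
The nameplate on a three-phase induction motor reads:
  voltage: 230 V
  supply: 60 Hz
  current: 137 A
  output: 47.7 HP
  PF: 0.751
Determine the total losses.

5400 W

P_in = √3·V·I·cosφ = 1.732×230×137×0.751 = 40986 W
P_out = 47.7×746 = 35584 W
Losses = P_in − P_out = 40986 − 35584 = 5402 W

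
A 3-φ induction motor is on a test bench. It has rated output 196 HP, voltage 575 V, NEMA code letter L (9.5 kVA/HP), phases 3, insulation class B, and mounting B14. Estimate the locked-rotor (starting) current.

S_LR = 9.5 × 196 = 1862 kVA
I_LR = S_LR/(√3·V_L) = 1862000/(1.732×575) = 1870 A

1870 A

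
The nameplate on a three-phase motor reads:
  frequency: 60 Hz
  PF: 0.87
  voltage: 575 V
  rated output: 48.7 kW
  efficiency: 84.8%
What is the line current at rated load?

P_out = 48.7 kW = 48700 W
P_in = P_out / η = 48700 / 0.848 = 57429 W
I_L = P_in / (√3·V_L·cosφ) = 57429 / (1.732 × 575 × 0.87) = 66.3 A

66.3 A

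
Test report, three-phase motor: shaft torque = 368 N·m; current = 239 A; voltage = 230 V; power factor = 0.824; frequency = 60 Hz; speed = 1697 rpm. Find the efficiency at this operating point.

ω = 2π × 1697/60 = 177.7 rad/s; P_out = τω = 368 × 177.7 = 65394 W
P_in = √3·V_L·I_L·cosφ = 1.732 × 230 × 239 × 0.824 = 78451 W
η = P_out / P_in = 65394 / 78451 = 0.834 = 83.4%

83.4 %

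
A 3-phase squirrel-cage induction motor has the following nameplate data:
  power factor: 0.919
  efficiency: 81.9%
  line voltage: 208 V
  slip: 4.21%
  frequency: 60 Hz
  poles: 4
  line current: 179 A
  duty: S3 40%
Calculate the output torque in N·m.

P_in = √3·V·I·cosφ = 1.732 × 208 × 179 × 0.919 = 59262 W
P_out = η·P_in = 0.819 × 59262 = 48536 W
n_s = 120×60/4 = 1800 rpm; n = 1800×(1−0.0421) = 1724 rpm
ω = 2π×1724/60 = 180.5 rad/s
τ = P_out/ω = 48536/180.5 = 269 N·m

269 N·m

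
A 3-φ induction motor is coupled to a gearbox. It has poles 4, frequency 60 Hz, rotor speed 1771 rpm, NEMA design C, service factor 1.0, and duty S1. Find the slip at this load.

1.61 %

n_s = 120f/p = 120×60/4 = 1800 rpm
s = (n_s − n)/n_s = (1800 − 1771)/1800 = 0.0161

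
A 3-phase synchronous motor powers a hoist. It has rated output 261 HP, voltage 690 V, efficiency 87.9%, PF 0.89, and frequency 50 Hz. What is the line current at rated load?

P_out = 261 × 746 = 194706 W
P_in = P_out / η = 194706 / 0.879 = 221509 W
I_L = P_in / (√3·V_L·cosφ) = 221509 / (1.732 × 690 × 0.89) = 208 A

208 A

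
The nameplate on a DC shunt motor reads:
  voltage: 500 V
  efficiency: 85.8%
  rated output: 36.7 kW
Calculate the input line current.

85.5 A

P_out = 36.7 kW = 36700 W
P_in = P_out / η = 36700 / 0.858 = 42774 W
I = P_in / V = 42774 / 500 = 85.5 A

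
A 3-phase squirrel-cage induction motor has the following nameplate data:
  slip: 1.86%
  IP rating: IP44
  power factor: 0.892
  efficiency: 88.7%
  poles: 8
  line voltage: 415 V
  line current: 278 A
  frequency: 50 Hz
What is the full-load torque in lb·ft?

1510 lb·ft

P_in = √3·V·I·cosφ = 1.732 × 415 × 278 × 0.892 = 178240 W
P_out = η·P_in = 0.887 × 178240 = 158099 W
n_s = 120×50/8 = 750 rpm; n = 750×(1−0.0186) = 736 rpm
ω = 2π×736/60 = 77.07 rad/s
τ = P_out/ω = 158099/77.07 = 2051 N·m
In lb·ft: 2051/1.356 = 1510 lb·ft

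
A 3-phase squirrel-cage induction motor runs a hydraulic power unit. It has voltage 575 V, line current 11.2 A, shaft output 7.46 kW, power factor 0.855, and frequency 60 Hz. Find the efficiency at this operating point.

78.2 %

P_out = 7.46 kW = 7460 W
P_in = √3·V_L·I_L·cosφ = 1.732 × 575 × 11.2 × 0.855 = 9537 W
η = P_out / P_in = 7460 / 9537 = 0.782 = 78.2%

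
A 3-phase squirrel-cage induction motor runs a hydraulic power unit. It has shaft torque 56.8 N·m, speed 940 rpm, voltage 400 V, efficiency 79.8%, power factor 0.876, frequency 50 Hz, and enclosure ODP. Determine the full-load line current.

11.5 A

ω = 2π×940/60 = 98.44 rad/s; P_out = τω = 56.8 × 98.44 = 5591 W
P_in = P_out / η = 5591 / 0.798 = 7006 W
I_L = P_in / (√3·V_L·cosφ) = 7006 / (1.732 × 400 × 0.876) = 11.5 A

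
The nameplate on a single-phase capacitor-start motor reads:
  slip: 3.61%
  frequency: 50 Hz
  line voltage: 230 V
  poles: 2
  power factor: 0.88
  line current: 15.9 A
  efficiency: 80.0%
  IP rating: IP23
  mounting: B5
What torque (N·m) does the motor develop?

8.5 N·m

P_in = V·I·cosφ = 230 × 15.9 × 0.88 = 3218 W
P_out = η·P_in = 0.8 × 3218 = 2574 W
n_s = 120×50/2 = 3000 rpm; n = 3000×(1−0.0361) = 2892 rpm
ω = 2π×2892/60 = 302.8 rad/s
τ = P_out/ω = 2574/302.8 = 8.5 N·m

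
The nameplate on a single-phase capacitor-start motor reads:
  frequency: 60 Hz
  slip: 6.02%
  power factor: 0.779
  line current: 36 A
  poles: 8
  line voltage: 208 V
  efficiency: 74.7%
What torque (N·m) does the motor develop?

P_in = V·I·cosφ = 208 × 36 × 0.779 = 5833 W
P_out = η·P_in = 0.747 × 5833 = 4357 W
n_s = 120×60/8 = 900 rpm; n = 900×(1−0.0602) = 846 rpm
ω = 2π×846/60 = 88.59 rad/s
τ = P_out/ω = 4357/88.59 = 49.2 N·m

49.2 N·m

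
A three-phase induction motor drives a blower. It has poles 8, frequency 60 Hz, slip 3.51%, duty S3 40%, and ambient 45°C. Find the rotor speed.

868 rpm

n_s = 120f/p = 120×60/8 = 900 rpm
n = n_s(1 − s) = 900 × (1 − 0.0351) = 868 rpm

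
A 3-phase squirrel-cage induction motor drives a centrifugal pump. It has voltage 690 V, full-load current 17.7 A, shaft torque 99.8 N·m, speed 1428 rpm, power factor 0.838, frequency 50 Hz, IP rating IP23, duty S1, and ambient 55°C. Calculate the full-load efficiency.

84.2 %

ω = 2π × 1428/60 = 149.5 rad/s; P_out = τω = 99.8 × 149.5 = 14920 W
P_in = √3·V_L·I_L·cosφ = 1.732 × 690 × 17.7 × 0.838 = 17726 W
η = P_out / P_in = 14920 / 17726 = 0.842 = 84.2%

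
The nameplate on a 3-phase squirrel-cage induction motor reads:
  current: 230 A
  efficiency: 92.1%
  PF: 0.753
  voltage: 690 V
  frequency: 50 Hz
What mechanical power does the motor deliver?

P_in = √3·V·I·cosφ = 1.732 × 690 × 230 × 0.753 = 206976 W
P_out = η·P_in = 0.921 × 206976 = 190625 W

191 kW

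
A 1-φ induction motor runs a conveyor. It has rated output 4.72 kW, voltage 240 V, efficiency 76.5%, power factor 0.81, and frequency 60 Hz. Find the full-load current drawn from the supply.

31.7 A

P_out = 4.72 kW = 4720 W
P_in = P_out / η = 4720 / 0.765 = 6170 W
I = P_in / (V·cosφ) = 6170 / (240 × 0.81) = 31.7 A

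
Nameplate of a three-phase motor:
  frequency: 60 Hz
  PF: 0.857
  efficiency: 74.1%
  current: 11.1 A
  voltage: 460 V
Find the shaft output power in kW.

5.62 kW

P_in = √3·V·I·cosφ = 1.732 × 460 × 11.1 × 0.857 = 7579 W
P_out = η·P_in = 0.741 × 7579 = 5616 W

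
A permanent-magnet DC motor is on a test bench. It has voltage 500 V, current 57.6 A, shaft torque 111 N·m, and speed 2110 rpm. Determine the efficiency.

ω = 2π × 2110/60 = 221 rad/s; P_out = τω = 111 × 221 = 24531 W
P_in = V·I = 500 × 57.6 = 28800 W
η = P_out / P_in = 24531 / 28800 = 0.852 = 85.2%

85.2 %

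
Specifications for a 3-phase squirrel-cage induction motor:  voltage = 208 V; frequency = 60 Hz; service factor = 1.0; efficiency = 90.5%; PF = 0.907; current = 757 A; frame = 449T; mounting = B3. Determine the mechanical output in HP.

P_in = √3·V·I·cosφ = 1.732 × 208 × 757 × 0.907 = 247351 W
P_out = η·P_in = 0.905 × 247351 = 223853 W
= 223853/746 = 300 HP

300 HP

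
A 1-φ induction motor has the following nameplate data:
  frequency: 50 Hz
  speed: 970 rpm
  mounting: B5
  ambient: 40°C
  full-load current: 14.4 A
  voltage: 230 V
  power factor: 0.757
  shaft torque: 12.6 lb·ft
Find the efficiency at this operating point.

τ = 12.6 lb·ft × 1.356 = 17.09 N·m
ω = 2π × 970/60 = 101.6 rad/s; P_out = τω = 17.09 × 101.6 = 1736 W
P_in = V·I·cosφ = 230 × 14.4 × 0.757 = 2507 W
η = P_out / P_in = 1736 / 2507 = 0.692 = 69.2%

69.2 %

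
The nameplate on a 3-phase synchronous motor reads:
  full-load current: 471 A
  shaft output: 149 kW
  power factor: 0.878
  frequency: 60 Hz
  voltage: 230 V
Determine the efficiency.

90.4 %

P_out = 149 kW = 149000 W
P_in = √3·V_L·I_L·cosφ = 1.732 × 230 × 471 × 0.878 = 164737 W
η = P_out / P_in = 149000 / 164737 = 0.904 = 90.4%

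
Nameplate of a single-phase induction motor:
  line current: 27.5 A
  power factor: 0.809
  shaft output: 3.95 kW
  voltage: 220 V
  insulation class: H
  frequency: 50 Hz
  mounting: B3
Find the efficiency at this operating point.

P_out = 3.95 kW = 3950 W
P_in = V·I·cosφ = 220 × 27.5 × 0.809 = 4894 W
η = P_out / P_in = 3950 / 4894 = 0.807 = 80.7%

80.7 %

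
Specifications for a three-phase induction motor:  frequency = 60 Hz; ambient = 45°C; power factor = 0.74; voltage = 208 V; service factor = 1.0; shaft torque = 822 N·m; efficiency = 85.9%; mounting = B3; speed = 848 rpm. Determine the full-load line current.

ω = 2π×848/60 = 88.8 rad/s; P_out = τω = 822 × 88.8 = 72994 W
P_in = P_out / η = 72994 / 0.859 = 84976 W
I_L = P_in / (√3·V_L·cosφ) = 84976 / (1.732 × 208 × 0.74) = 319 A

319 A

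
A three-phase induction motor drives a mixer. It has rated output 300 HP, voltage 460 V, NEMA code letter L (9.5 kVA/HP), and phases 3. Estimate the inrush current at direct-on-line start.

3580 A

S_LR = 9.5 × 300 = 2850 kVA
I_LR = S_LR/(√3·V_L) = 2850000/(1.732×460) = 3580 A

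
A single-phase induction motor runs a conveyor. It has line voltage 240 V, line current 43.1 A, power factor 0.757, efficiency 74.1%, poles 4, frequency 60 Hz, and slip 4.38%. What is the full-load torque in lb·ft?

23.7 lb·ft

P_in = V·I·cosφ = 240 × 43.1 × 0.757 = 7830 W
P_out = η·P_in = 0.741 × 7830 = 5802 W
n_s = 120×60/4 = 1800 rpm; n = 1800×(1−0.0438) = 1721 rpm
ω = 2π×1721/60 = 180.2 rad/s
τ = P_out/ω = 5802/180.2 = 32.2 N·m
In lb·ft: 32.2/1.356 = 23.7 lb·ft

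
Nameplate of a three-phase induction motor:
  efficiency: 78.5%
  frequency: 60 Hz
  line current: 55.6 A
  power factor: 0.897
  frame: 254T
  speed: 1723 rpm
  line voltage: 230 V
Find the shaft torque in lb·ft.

P_in = √3·V·I·cosφ = 1.732 × 230 × 55.6 × 0.897 = 19867 W
P_out = η·P_in = 0.785 × 19867 = 15596 W
n = 1723 rpm
ω = 2π×1723/60 = 180.4 rad/s
τ = P_out/ω = 15596/180.4 = 86.45 N·m
In lb·ft: 86.45/1.356 = 63.8 lb·ft

63.8 lb·ft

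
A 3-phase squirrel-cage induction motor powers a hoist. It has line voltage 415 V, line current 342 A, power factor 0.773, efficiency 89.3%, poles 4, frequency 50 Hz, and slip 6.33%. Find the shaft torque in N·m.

1150 N·m

P_in = √3·V·I·cosφ = 1.732 × 415 × 342 × 0.773 = 190021 W
P_out = η·P_in = 0.893 × 190021 = 169689 W
n_s = 120×50/4 = 1500 rpm; n = 1500×(1−0.0633) = 1405 rpm
ω = 2π×1405/60 = 147.1 rad/s
τ = P_out/ω = 169689/147.1 = 1150 N·m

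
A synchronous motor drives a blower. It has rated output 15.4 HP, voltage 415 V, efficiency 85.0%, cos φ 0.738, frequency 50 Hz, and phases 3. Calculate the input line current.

25.5 A

P_out = 15.4 × 746 = 11488 W
P_in = P_out / η = 11488 / 0.850 = 13515 W
I_L = P_in / (√3·V_L·cosφ) = 13515 / (1.732 × 415 × 0.738) = 25.5 A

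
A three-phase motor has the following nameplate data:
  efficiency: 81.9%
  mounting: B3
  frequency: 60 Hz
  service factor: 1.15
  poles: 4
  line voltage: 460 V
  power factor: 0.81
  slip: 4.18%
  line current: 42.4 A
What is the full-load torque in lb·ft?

P_in = √3·V·I·cosφ = 1.732 × 460 × 42.4 × 0.81 = 27363 W
P_out = η·P_in = 0.819 × 27363 = 22410 W
n_s = 120×60/4 = 1800 rpm; n = 1800×(1−0.0418) = 1725 rpm
ω = 2π×1725/60 = 180.6 rad/s
τ = P_out/ω = 22410/180.6 = 124.1 N·m
In lb·ft: 124.1/1.356 = 91.5 lb·ft

91.5 lb·ft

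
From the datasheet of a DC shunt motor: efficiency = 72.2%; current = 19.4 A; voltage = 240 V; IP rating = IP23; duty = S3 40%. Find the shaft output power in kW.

3.36 kW

P_in = V·I = 240 × 19.4 = 4656 W
P_out = η·P_in = 0.722 × 4656 = 3362 W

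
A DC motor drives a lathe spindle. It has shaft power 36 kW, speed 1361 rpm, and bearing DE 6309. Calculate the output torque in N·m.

ω = 2π × 1361/60 = 142.5 rad/s
τ = P/ω = 36000/142.5 = 253 N·m

253 N·m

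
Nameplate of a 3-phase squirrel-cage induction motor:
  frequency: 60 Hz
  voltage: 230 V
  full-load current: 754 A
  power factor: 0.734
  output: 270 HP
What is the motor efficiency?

91.4 %

P_out = 270 × 746 = 201420 W
P_in = √3·V_L·I_L·cosφ = 1.732 × 230 × 754 × 0.734 = 220467 W
η = P_out / P_in = 201420 / 220467 = 0.914 = 91.4%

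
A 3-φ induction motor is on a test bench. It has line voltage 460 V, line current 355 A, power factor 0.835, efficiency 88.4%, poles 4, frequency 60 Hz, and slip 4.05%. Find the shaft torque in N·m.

1150 N·m

P_in = √3·V·I·cosφ = 1.732 × 460 × 355 × 0.835 = 236168 W
P_out = η·P_in = 0.884 × 236168 = 208773 W
n_s = 120×60/4 = 1800 rpm; n = 1800×(1−0.0405) = 1727 rpm
ω = 2π×1727/60 = 180.9 rad/s
τ = P_out/ω = 208773/180.9 = 1150 N·m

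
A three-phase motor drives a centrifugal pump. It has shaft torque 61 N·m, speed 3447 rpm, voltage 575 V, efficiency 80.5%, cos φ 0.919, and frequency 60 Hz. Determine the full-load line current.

ω = 2π×3447/60 = 361 rad/s; P_out = τω = 61 × 361 = 22021 W
P_in = P_out / η = 22021 / 0.805 = 27355 W
I_L = P_in / (√3·V_L·cosφ) = 27355 / (1.732 × 575 × 0.919) = 29.9 A

29.9 A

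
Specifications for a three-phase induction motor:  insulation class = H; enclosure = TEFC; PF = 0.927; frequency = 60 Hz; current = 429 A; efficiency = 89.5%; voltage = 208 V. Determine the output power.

128 kW

P_in = √3·V·I·cosφ = 1.732 × 208 × 429 × 0.927 = 143268 W
P_out = η·P_in = 0.895 × 143268 = 128225 W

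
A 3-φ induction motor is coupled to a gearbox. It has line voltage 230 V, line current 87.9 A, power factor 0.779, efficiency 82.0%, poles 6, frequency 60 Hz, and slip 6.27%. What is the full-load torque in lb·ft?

P_in = √3·V·I·cosφ = 1.732 × 230 × 87.9 × 0.779 = 27277 W
P_out = η·P_in = 0.82 × 27277 = 22367 W
n_s = 120×60/6 = 1200 rpm; n = 1200×(1−0.0627) = 1125 rpm
ω = 2π×1125/60 = 117.8 rad/s
τ = P_out/ω = 22367/117.8 = 189.9 N·m
In lb·ft: 189.9/1.356 = 140 lb·ft

140 lb·ft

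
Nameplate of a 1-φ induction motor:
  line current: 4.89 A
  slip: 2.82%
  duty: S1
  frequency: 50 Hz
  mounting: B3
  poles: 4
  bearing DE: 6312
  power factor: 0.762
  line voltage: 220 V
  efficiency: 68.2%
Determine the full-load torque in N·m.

P_in = V·I·cosφ = 220 × 4.89 × 0.762 = 820 W
P_out = η·P_in = 0.682 × 820 = 559 W
n_s = 120×50/4 = 1500 rpm; n = 1500×(1−0.0282) = 1458 rpm
ω = 2π×1458/60 = 152.7 rad/s
τ = P_out/ω = 559/152.7 = 3.66 N·m

3.66 N·m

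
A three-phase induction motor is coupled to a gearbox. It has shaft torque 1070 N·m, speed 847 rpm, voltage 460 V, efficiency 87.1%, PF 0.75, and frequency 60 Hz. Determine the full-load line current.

ω = 2π×847/60 = 88.7 rad/s; P_out = τω = 1070 × 88.7 = 94909 W
P_in = P_out / η = 94909 / 0.871 = 108966 W
I_L = P_in / (√3·V_L·cosφ) = 108966 / (1.732 × 460 × 0.75) = 182 A

182 A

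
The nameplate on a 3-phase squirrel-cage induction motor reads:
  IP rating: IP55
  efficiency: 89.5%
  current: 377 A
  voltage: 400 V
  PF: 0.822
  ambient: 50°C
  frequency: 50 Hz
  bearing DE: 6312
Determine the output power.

192 kW

P_in = √3·V·I·cosφ = 1.732 × 400 × 377 × 0.822 = 214695 W
P_out = η·P_in = 0.895 × 214695 = 192152 W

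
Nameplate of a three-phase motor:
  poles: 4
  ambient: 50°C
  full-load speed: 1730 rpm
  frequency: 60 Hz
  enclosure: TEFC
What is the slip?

3.9 %

n_s = 120f/p = 120×60/4 = 1800 rpm
s = (n_s − n)/n_s = (1800 − 1730)/1800 = 0.0389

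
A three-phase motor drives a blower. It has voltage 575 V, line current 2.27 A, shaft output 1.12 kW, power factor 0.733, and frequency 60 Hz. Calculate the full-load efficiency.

P_out = 1.12 kW = 1120 W
P_in = √3·V_L·I_L·cosφ = 1.732 × 575 × 2.27 × 0.733 = 1657 W
η = P_out / P_in = 1120 / 1657 = 0.676 = 67.6%

67.6 %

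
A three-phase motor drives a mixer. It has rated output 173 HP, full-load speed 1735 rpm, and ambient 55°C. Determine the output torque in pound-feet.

524 lb·ft

P_out = 173 × 746 = 129058 W
ω = 2π × 1735/60 = 181.7 rad/s
τ = P_out/ω = 129058/181.7 = 710.3 N·m
In lb·ft: 710.3/1.356 = 524 lb·ft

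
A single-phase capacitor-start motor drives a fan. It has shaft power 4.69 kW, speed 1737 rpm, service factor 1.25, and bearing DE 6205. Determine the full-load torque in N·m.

25.8 N·m

ω = 2π × 1737/60 = 181.9 rad/s
τ = P/ω = 4690/181.9 = 25.8 N·m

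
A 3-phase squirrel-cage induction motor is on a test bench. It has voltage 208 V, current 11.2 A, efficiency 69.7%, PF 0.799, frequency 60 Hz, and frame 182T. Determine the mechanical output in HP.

P_in = √3·V·I·cosφ = 1.732 × 208 × 11.2 × 0.799 = 3224 W
P_out = η·P_in = 0.697 × 3224 = 2247 W
= 2247/746 = 3.01 HP

3.01 HP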